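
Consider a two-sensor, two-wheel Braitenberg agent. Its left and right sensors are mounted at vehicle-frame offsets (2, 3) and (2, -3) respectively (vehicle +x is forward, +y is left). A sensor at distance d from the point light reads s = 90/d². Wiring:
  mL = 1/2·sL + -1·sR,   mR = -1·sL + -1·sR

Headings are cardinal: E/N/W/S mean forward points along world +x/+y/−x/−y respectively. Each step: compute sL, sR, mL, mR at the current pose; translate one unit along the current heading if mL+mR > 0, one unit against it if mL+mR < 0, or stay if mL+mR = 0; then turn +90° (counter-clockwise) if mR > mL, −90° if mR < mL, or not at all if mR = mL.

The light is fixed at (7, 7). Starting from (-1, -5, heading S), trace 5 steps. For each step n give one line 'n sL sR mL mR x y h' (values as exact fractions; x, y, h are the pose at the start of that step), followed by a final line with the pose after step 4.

0 90/221 90/317 -5625/70057 -48420/70057 -1 -5 S
1 45/148 45/82 -4815/12136 -5175/6068 -1 -4 W
2 90/181 90/97 -11925/17557 -25020/17557 0 -4 N
3 45/53 9/25 171/2650 -1602/1325 0 -5 E
4 90/221 90/317 -5625/70057 -48420/70057 -1 -5 S
final -1 -4 W

n=0: pose=(-1,-5,S); sL=90/221, sR=90/317; mL=-5625/70057, mR=-48420/70057; mL+mR=-54045/70057 → advance -1; mR−mL=-135/221 → turn -1·90°
n=1: pose=(-1,-4,W); sL=45/148, sR=45/82; mL=-4815/12136, mR=-5175/6068; mL+mR=-15165/12136 → advance -1; mR−mL=-135/296 → turn -1·90°
n=2: pose=(0,-4,N); sL=90/181, sR=90/97; mL=-11925/17557, mR=-25020/17557; mL+mR=-36945/17557 → advance -1; mR−mL=-135/181 → turn -1·90°
n=3: pose=(0,-5,E); sL=45/53, sR=9/25; mL=171/2650, mR=-1602/1325; mL+mR=-3033/2650 → advance -1; mR−mL=-135/106 → turn -1·90°
n=4: pose=(-1,-5,S); sL=90/221, sR=90/317; mL=-5625/70057, mR=-48420/70057; mL+mR=-54045/70057 → advance -1; mR−mL=-135/221 → turn -1·90°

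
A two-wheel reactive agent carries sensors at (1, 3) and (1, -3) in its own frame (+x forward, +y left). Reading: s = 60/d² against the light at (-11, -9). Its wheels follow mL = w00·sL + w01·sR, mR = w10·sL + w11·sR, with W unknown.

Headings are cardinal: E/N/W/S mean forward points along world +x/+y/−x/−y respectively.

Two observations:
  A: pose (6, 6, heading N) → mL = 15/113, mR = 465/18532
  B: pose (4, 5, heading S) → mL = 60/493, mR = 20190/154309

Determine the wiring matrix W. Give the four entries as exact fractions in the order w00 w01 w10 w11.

1 0 -1/2 1

obs A: pose=(6,6,N) → sL=15/113, sR=15/164, mL=15/113, mR=465/18532
obs B: pose=(4,5,S) → sL=60/493, sR=60/313, mL=60/493, mR=20190/154309
sensor matrix S = [[15/113, 15/164], [60/493, 60/313]]; det S = 10233675/714913597
solve [mL_A; mL_B] = S·[w00; w01] and [mR_A; mR_B] = S·[w10; w11]:
  w00 = 1, w01 = 0, w10 = -1/2, w11 = 1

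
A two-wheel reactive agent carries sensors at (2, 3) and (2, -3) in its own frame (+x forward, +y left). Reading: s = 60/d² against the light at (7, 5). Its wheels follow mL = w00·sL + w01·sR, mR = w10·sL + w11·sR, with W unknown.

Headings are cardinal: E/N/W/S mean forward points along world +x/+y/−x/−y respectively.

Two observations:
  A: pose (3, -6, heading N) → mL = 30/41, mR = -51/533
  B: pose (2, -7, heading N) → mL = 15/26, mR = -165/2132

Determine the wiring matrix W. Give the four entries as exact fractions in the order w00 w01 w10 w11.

0 1 -1 1/2

obs A: pose=(3,-6,N) → sL=6/13, sR=30/41, mL=30/41, mR=-51/533
obs B: pose=(2,-7,N) → sL=15/41, sR=15/26, mL=15/26, mR=-165/2132
sensor matrix S = [[6/13, 30/41], [15/41, 15/26]]; det S = -405/284089
solve [mL_A; mL_B] = S·[w00; w01] and [mR_A; mR_B] = S·[w10; w11]:
  w00 = 0, w01 = 1, w10 = -1, w11 = 1/2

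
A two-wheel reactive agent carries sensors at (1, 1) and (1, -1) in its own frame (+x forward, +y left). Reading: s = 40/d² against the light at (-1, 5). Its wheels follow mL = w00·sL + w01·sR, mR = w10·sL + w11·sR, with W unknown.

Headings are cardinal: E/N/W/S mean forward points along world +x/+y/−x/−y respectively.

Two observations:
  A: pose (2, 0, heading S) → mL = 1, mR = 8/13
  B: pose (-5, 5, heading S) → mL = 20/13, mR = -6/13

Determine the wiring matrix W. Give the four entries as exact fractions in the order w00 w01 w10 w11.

obs A: pose=(2,0,S) → sL=10/13, sR=1, mL=1, mR=8/13
obs B: pose=(-5,5,S) → sL=4, sR=20/13, mL=20/13, mR=-6/13
sensor matrix S = [[10/13, 1], [4, 20/13]]; det S = -476/169
solve [mL_A; mL_B] = S·[w00; w01] and [mR_A; mR_B] = S·[w10; w11]:
  w00 = 0, w01 = 1, w10 = -1/2, w11 = 1

0 1 -1/2 1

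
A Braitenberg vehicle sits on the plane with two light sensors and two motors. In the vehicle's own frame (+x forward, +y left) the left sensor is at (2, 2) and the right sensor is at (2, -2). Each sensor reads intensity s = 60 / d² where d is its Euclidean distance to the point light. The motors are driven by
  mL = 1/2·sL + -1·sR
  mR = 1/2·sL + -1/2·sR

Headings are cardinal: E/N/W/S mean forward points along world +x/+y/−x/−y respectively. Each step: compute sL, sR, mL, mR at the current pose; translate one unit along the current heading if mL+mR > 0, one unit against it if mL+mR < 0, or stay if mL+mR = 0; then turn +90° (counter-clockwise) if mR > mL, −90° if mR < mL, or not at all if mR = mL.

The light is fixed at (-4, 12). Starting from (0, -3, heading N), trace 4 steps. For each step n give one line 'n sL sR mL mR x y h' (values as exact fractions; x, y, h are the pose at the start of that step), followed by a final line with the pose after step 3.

n=0: pose=(0,-3,N); sL=60/173, sR=12/41; mL=-846/7093, mR=192/7093; mL+mR=-654/7093 → advance -1; mR−mL=6/41 → turn +1·90°
n=1: pose=(0,-4,W); sL=15/82, sR=3/10; mL=-171/820, mR=-12/205; mL+mR=-219/820 → advance -1; mR−mL=3/20 → turn +1·90°
n=2: pose=(1,-4,S); sL=60/373, sR=20/111; mL=-4130/41403, mR=-400/41403; mL+mR=-1510/13801 → advance -1; mR−mL=10/111 → turn +1·90°
n=3: pose=(1,-3,E); sL=30/109, sR=30/169; mL=-735/18421, mR=900/18421; mL+mR=165/18421 → advance +1; mR−mL=15/169 → turn +1·90°

0 60/173 12/41 -846/7093 192/7093 0 -3 N
1 15/82 3/10 -171/820 -12/205 0 -4 W
2 60/373 20/111 -4130/41403 -400/41403 1 -4 S
3 30/109 30/169 -735/18421 900/18421 1 -3 E
final 2 -3 N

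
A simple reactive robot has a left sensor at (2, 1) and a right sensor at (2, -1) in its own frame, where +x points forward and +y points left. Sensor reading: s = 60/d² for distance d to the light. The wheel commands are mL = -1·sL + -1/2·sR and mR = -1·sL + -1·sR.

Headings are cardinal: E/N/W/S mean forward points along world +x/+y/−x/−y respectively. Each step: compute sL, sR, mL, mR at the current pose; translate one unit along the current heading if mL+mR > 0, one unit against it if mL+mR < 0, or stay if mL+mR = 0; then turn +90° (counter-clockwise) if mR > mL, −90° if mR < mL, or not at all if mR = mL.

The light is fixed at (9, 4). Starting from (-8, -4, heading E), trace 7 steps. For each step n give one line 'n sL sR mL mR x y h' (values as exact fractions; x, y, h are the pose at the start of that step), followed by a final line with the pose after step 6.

n=0: pose=(-8,-4,E); sL=30/137, sR=10/51; mL=-2215/6987, mR=-2900/6987; mL+mR=-1705/2329 → advance -1; mR−mL=-5/51 → turn -1·90°
n=1: pose=(-9,-4,S); sL=60/389, sR=60/461; mL=-39330/179329, mR=-51000/179329; mL+mR=-90330/179329 → advance -1; mR−mL=-30/461 → turn -1·90°
n=2: pose=(-9,-3,W); sL=15/116, sR=15/109; mL=-2505/12644, mR=-3375/12644; mL+mR=-1470/3161 → advance -1; mR−mL=-15/218 → turn -1·90°
n=3: pose=(-8,-3,N); sL=60/349, sR=60/281; mL=-27330/98069, mR=-37800/98069; mL+mR=-65130/98069 → advance -1; mR−mL=-30/281 → turn -1·90°
n=4: pose=(-8,-4,E); sL=30/137, sR=10/51; mL=-2215/6987, mR=-2900/6987; mL+mR=-1705/2329 → advance -1; mR−mL=-5/51 → turn -1·90°
n=5: pose=(-9,-4,S); sL=60/389, sR=60/461; mL=-39330/179329, mR=-51000/179329; mL+mR=-90330/179329 → advance -1; mR−mL=-30/461 → turn -1·90°
n=6: pose=(-9,-3,W); sL=15/116, sR=15/109; mL=-2505/12644, mR=-3375/12644; mL+mR=-1470/3161 → advance -1; mR−mL=-15/218 → turn -1·90°

0 30/137 10/51 -2215/6987 -2900/6987 -8 -4 E
1 60/389 60/461 -39330/179329 -51000/179329 -9 -4 S
2 15/116 15/109 -2505/12644 -3375/12644 -9 -3 W
3 60/349 60/281 -27330/98069 -37800/98069 -8 -3 N
4 30/137 10/51 -2215/6987 -2900/6987 -8 -4 E
5 60/389 60/461 -39330/179329 -51000/179329 -9 -4 S
6 15/116 15/109 -2505/12644 -3375/12644 -9 -3 W
final -8 -3 N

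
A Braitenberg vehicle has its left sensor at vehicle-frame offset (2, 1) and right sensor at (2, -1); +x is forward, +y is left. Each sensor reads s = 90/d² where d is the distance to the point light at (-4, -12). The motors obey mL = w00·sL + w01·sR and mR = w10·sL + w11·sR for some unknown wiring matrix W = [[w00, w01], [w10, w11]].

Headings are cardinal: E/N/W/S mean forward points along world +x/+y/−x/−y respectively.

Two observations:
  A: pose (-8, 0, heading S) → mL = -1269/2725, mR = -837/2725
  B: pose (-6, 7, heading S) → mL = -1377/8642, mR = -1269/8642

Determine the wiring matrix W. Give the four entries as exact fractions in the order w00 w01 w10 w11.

-1 1/2 1/2 -1

obs A: pose=(-8,0,S) → sL=90/109, sR=18/25, mL=-1269/2725, mR=-837/2725
obs B: pose=(-6,7,S) → sL=9/29, sR=45/149, mL=-1377/8642, mR=-1269/8642
sensor matrix S = [[90/109, 18/25], [9/29, 45/149]]; det S = 305208/11774725
solve [mL_A; mL_B] = S·[w00; w01] and [mR_A; mR_B] = S·[w10; w11]:
  w00 = -1, w01 = 1/2, w10 = 1/2, w11 = -1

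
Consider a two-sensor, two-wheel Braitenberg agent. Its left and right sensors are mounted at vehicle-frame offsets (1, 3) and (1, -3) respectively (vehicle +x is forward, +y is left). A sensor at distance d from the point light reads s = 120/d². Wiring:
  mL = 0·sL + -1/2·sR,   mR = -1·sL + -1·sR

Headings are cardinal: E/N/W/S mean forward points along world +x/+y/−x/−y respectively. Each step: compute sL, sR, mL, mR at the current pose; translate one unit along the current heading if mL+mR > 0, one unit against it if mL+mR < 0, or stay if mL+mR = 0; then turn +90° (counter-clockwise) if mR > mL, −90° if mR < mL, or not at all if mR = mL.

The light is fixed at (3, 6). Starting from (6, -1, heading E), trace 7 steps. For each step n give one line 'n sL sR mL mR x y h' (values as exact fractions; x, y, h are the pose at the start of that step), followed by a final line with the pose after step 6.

0 15/4 30/29 -15/29 -555/116 6 -1 E
1 120/89 24/13 -12/13 -3696/1157 5 -1 S
2 60/41 12 -6 -552/41 5 0 W
3 24/5 120/61 -60/61 -2064/305 6 0 N
4 15/4 30/29 -15/29 -555/116 6 -1 E
5 120/89 24/13 -12/13 -3696/1157 5 -1 S
6 60/41 12 -6 -552/41 5 0 W
final 6 0 N

n=0: pose=(6,-1,E); sL=15/4, sR=30/29; mL=-15/29, mR=-555/116; mL+mR=-615/116 → advance -1; mR−mL=-495/116 → turn -1·90°
n=1: pose=(5,-1,S); sL=120/89, sR=24/13; mL=-12/13, mR=-3696/1157; mL+mR=-4764/1157 → advance -1; mR−mL=-2628/1157 → turn -1·90°
n=2: pose=(5,0,W); sL=60/41, sR=12; mL=-6, mR=-552/41; mL+mR=-798/41 → advance -1; mR−mL=-306/41 → turn -1·90°
n=3: pose=(6,0,N); sL=24/5, sR=120/61; mL=-60/61, mR=-2064/305; mL+mR=-2364/305 → advance -1; mR−mL=-1764/305 → turn -1·90°
n=4: pose=(6,-1,E); sL=15/4, sR=30/29; mL=-15/29, mR=-555/116; mL+mR=-615/116 → advance -1; mR−mL=-495/116 → turn -1·90°
n=5: pose=(5,-1,S); sL=120/89, sR=24/13; mL=-12/13, mR=-3696/1157; mL+mR=-4764/1157 → advance -1; mR−mL=-2628/1157 → turn -1·90°
n=6: pose=(5,0,W); sL=60/41, sR=12; mL=-6, mR=-552/41; mL+mR=-798/41 → advance -1; mR−mL=-306/41 → turn -1·90°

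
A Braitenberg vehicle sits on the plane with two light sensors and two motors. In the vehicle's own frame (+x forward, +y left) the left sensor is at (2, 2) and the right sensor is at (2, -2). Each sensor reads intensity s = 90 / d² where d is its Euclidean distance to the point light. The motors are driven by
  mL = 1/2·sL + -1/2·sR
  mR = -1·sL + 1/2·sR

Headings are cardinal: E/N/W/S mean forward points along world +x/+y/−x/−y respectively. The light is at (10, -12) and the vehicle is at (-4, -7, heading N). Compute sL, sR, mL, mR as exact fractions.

left sensor world pos  = (-6, -5); dL² = 305
right sensor world pos = (-2, -5); dR² = 193
sL = 90/305 = 18/61
sR = 90/193 = 90/193
mL = 1/2·sL + -1/2·sR = -1008/11773
mR = -1·sL + 1/2·sR = -729/11773

18/61 90/193 -1008/11773 -729/11773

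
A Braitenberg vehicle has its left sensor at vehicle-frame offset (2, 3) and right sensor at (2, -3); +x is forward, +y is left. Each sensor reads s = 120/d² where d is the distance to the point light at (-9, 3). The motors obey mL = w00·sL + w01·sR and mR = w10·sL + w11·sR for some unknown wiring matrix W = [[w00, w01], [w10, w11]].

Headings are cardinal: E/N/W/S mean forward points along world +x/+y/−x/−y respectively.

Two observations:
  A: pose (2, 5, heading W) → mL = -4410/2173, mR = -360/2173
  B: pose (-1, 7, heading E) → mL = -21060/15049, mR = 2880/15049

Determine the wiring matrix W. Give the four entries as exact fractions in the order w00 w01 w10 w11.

obs A: pose=(2,5,W) → sL=60/41, sR=60/53, mL=-4410/2173, mR=-360/2173
obs B: pose=(-1,7,E) → sL=120/149, sR=120/101, mL=-21060/15049, mR=2880/15049
sensor matrix S = [[60/41, 60/53], [120/149, 120/101]]; det S = 27043200/32701477
solve [mL_A; mL_B] = S·[w00; w01] and [mR_A; mR_B] = S·[w10; w11]:
  w00 = -1, w01 = -1/2, w10 = -1/2, w11 = 1/2

-1 -1/2 -1/2 1/2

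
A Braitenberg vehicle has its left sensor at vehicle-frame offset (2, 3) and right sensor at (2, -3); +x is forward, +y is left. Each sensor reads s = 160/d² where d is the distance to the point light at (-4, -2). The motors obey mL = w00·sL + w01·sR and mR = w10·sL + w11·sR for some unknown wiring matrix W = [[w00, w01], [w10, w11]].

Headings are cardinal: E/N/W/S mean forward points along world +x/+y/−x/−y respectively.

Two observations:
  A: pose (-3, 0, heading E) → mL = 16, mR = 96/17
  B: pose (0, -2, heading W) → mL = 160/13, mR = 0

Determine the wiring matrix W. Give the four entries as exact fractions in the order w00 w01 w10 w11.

0 1 -1/2 1/2

obs A: pose=(-3,0,E) → sL=80/17, sR=16, mL=16, mR=96/17
obs B: pose=(0,-2,W) → sL=160/13, sR=160/13, mL=160/13, mR=0
sensor matrix S = [[80/17, 16], [160/13, 160/13]]; det S = -30720/221
solve [mL_A; mL_B] = S·[w00; w01] and [mR_A; mR_B] = S·[w10; w11]:
  w00 = 0, w01 = 1, w10 = -1/2, w11 = 1/2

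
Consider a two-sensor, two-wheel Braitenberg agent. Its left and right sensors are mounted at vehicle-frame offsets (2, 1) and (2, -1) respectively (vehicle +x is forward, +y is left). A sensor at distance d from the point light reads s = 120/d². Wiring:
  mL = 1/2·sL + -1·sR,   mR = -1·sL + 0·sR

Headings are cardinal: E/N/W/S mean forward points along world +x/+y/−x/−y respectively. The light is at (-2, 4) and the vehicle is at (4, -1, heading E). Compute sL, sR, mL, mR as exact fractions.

left sensor world pos  = (6, 0); dL² = 80
right sensor world pos = (6, -2); dR² = 100
sL = 120/80 = 3/2
sR = 120/100 = 6/5
mL = 1/2·sL + -1·sR = -9/20
mR = -1·sL + 0·sR = -3/2

3/2 6/5 -9/20 -3/2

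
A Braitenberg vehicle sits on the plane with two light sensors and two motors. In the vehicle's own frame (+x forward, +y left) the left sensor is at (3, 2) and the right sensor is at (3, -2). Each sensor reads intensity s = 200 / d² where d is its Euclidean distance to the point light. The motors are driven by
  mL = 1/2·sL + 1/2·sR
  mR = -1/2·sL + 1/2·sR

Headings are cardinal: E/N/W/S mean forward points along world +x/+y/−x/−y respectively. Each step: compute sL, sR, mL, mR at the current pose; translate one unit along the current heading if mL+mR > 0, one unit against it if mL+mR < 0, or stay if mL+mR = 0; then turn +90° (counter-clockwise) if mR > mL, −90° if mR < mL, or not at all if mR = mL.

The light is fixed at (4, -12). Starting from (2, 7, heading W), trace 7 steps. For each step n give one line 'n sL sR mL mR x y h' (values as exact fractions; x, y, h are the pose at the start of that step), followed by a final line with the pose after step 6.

n=0: pose=(2,7,W); sL=100/157, sR=100/233; mL=19500/36581, mR=-3800/36581; mL+mR=100/233 → advance +1; mR−mL=-100/157 → turn -1·90°
n=1: pose=(1,7,N); sL=200/509, sR=40/97; mL=19880/49373, mR=480/49373; mL+mR=40/97 → advance +1; mR−mL=-200/509 → turn -1·90°
n=2: pose=(1,8,E); sL=50/121, sR=50/81; mL=5050/9801, mR=1000/9801; mL+mR=50/81 → advance +1; mR−mL=-50/121 → turn -1·90°
n=3: pose=(2,8,S); sL=200/289, sR=40/61; mL=11880/17629, mR=-320/17629; mL+mR=40/61 → advance +1; mR−mL=-200/289 → turn -1·90°
n=4: pose=(2,7,W); sL=100/157, sR=100/233; mL=19500/36581, mR=-3800/36581; mL+mR=100/233 → advance +1; mR−mL=-100/157 → turn -1·90°
n=5: pose=(1,7,N); sL=200/509, sR=40/97; mL=19880/49373, mR=480/49373; mL+mR=40/97 → advance +1; mR−mL=-200/509 → turn -1·90°
n=6: pose=(1,8,E); sL=50/121, sR=50/81; mL=5050/9801, mR=1000/9801; mL+mR=50/81 → advance +1; mR−mL=-50/121 → turn -1·90°

0 100/157 100/233 19500/36581 -3800/36581 2 7 W
1 200/509 40/97 19880/49373 480/49373 1 7 N
2 50/121 50/81 5050/9801 1000/9801 1 8 E
3 200/289 40/61 11880/17629 -320/17629 2 8 S
4 100/157 100/233 19500/36581 -3800/36581 2 7 W
5 200/509 40/97 19880/49373 480/49373 1 7 N
6 50/121 50/81 5050/9801 1000/9801 1 8 E
final 2 8 S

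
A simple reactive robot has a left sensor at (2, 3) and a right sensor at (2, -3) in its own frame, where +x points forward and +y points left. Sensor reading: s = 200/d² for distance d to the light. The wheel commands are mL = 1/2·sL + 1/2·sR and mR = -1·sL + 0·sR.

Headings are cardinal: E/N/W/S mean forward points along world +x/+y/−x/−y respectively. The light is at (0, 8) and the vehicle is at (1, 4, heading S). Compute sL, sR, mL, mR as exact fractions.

50/13 5 115/26 -50/13

left sensor world pos  = (4, 2); dL² = 52
right sensor world pos = (-2, 2); dR² = 40
sL = 200/52 = 50/13
sR = 200/40 = 5
mL = 1/2·sL + 1/2·sR = 115/26
mR = -1·sL + 0·sR = -50/13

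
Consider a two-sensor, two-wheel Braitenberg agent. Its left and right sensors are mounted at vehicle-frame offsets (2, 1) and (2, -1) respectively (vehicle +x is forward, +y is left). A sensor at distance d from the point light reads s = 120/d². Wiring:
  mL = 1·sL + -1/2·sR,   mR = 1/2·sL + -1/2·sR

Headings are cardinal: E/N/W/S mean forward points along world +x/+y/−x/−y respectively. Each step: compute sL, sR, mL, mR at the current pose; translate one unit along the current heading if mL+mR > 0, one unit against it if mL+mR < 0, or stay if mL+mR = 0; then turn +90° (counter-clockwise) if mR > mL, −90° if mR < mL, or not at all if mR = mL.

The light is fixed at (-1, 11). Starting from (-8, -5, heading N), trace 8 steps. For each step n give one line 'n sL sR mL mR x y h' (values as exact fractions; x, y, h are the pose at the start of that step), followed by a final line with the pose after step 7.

n=0: pose=(-8,-5,N); sL=6/13, sR=15/29; mL=153/754, mR=-21/754; mL+mR=66/377 → advance +1; mR−mL=-3/13 → turn -1·90°
n=1: pose=(-8,-4,E); sL=120/221, sR=120/281; mL=20460/62101, mR=3600/62101; mL+mR=24060/62101 → advance +1; mR−mL=-60/221 → turn -1·90°
n=2: pose=(-7,-4,S); sL=60/157, sR=60/169; mL=5430/26533, mR=360/26533; mL+mR=5790/26533 → advance +1; mR−mL=-30/157 → turn -1·90°
n=3: pose=(-7,-5,W); sL=120/353, sR=120/289; mL=13500/102017, mR=-3840/102017; mL+mR=9660/102017 → advance +1; mR−mL=-60/353 → turn -1·90°
n=4: pose=(-8,-5,N); sL=6/13, sR=15/29; mL=153/754, mR=-21/754; mL+mR=66/377 → advance +1; mR−mL=-3/13 → turn -1·90°
n=5: pose=(-8,-4,E); sL=120/221, sR=120/281; mL=20460/62101, mR=3600/62101; mL+mR=24060/62101 → advance +1; mR−mL=-60/221 → turn -1·90°
n=6: pose=(-7,-4,S); sL=60/157, sR=60/169; mL=5430/26533, mR=360/26533; mL+mR=5790/26533 → advance +1; mR−mL=-30/157 → turn -1·90°
n=7: pose=(-7,-5,W); sL=120/353, sR=120/289; mL=13500/102017, mR=-3840/102017; mL+mR=9660/102017 → advance +1; mR−mL=-60/353 → turn -1·90°

0 6/13 15/29 153/754 -21/754 -8 -5 N
1 120/221 120/281 20460/62101 3600/62101 -8 -4 E
2 60/157 60/169 5430/26533 360/26533 -7 -4 S
3 120/353 120/289 13500/102017 -3840/102017 -7 -5 W
4 6/13 15/29 153/754 -21/754 -8 -5 N
5 120/221 120/281 20460/62101 3600/62101 -8 -4 E
6 60/157 60/169 5430/26533 360/26533 -7 -4 S
7 120/353 120/289 13500/102017 -3840/102017 -7 -5 W
final -8 -5 N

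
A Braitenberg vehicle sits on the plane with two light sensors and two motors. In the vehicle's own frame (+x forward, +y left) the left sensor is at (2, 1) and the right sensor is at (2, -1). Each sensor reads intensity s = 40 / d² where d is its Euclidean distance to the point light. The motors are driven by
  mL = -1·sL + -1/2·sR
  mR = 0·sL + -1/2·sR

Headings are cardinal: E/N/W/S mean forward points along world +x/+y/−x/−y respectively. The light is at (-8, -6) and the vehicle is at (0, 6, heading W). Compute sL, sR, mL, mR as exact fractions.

40/157 8/41 -2268/6437 -4/41

left sensor world pos  = (-2, 5); dL² = 157
right sensor world pos = (-2, 7); dR² = 205
sL = 40/157 = 40/157
sR = 40/205 = 8/41
mL = -1·sL + -1/2·sR = -2268/6437
mR = 0·sL + -1/2·sR = -4/41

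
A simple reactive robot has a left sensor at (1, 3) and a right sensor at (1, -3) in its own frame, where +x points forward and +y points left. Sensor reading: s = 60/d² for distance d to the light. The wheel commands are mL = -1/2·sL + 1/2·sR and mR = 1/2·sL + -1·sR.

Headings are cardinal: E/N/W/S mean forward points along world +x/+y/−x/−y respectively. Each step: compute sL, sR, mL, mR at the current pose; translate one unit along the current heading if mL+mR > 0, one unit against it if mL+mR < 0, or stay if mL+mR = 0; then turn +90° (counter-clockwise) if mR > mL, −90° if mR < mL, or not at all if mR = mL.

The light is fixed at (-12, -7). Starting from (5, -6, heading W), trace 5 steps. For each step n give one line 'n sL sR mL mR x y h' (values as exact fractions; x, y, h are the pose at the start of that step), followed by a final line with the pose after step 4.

n=0: pose=(5,-6,W); sL=3/13, sR=15/68; mL=-9/1768, mR=-93/884; mL+mR=-15/136 → advance -1; mR−mL=-177/1768 → turn -1·90°
n=1: pose=(6,-6,N); sL=60/229, sR=12/89; mL=-1296/20381, mR=-78/20381; mL+mR=-6/89 → advance -1; mR−mL=1218/20381 → turn +1·90°
n=2: pose=(6,-7,W); sL=30/149, sR=30/149; mL=0, mR=-15/149; mL+mR=-15/149 → advance -1; mR−mL=-15/149 → turn -1·90°
n=3: pose=(7,-7,N); sL=60/257, sR=12/97; mL=-1368/24929, mR=-174/24929; mL+mR=-6/97 → advance -1; mR−mL=1194/24929 → turn +1·90°
n=4: pose=(7,-8,W); sL=3/17, sR=15/82; mL=9/2788, mR=-66/697; mL+mR=-15/164 → advance -1; mR−mL=-273/2788 → turn -1·90°

0 3/13 15/68 -9/1768 -93/884 5 -6 W
1 60/229 12/89 -1296/20381 -78/20381 6 -6 N
2 30/149 30/149 0 -15/149 6 -7 W
3 60/257 12/97 -1368/24929 -174/24929 7 -7 N
4 3/17 15/82 9/2788 -66/697 7 -8 W
final 8 -8 N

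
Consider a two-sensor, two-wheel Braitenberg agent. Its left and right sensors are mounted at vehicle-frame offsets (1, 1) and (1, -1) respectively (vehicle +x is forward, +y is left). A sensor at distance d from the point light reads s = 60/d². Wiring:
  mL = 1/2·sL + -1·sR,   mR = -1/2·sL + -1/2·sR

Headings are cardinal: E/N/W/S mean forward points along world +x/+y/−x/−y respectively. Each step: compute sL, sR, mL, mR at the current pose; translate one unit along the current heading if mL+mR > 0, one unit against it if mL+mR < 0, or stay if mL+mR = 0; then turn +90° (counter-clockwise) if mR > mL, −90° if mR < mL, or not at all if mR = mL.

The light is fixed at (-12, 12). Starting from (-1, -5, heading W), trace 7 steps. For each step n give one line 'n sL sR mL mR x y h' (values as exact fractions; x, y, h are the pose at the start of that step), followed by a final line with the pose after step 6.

0 15/106 15/89 -1845/18868 -2925/18868 -1 -5 W
1 60/377 12/85 -1974/32045 -4812/32045 0 -5 N
2 30/229 6/53 -579/12137 -1482/12137 0 -6 E
3 12/101 60/461 -3294/46561 -5796/46561 -1 -6 S
4 15/106 15/89 -1845/18868 -2925/18868 -1 -5 W
5 60/377 12/85 -1974/32045 -4812/32045 0 -5 N
6 30/229 6/53 -579/12137 -1482/12137 0 -6 E
final -1 -6 S

n=0: pose=(-1,-5,W); sL=15/106, sR=15/89; mL=-1845/18868, mR=-2925/18868; mL+mR=-45/178 → advance -1; mR−mL=-270/4717 → turn -1·90°
n=1: pose=(0,-5,N); sL=60/377, sR=12/85; mL=-1974/32045, mR=-4812/32045; mL+mR=-18/85 → advance -1; mR−mL=-2838/32045 → turn -1·90°
n=2: pose=(0,-6,E); sL=30/229, sR=6/53; mL=-579/12137, mR=-1482/12137; mL+mR=-9/53 → advance -1; mR−mL=-903/12137 → turn -1·90°
n=3: pose=(-1,-6,S); sL=12/101, sR=60/461; mL=-3294/46561, mR=-5796/46561; mL+mR=-90/461 → advance -1; mR−mL=-2502/46561 → turn -1·90°
n=4: pose=(-1,-5,W); sL=15/106, sR=15/89; mL=-1845/18868, mR=-2925/18868; mL+mR=-45/178 → advance -1; mR−mL=-270/4717 → turn -1·90°
n=5: pose=(0,-5,N); sL=60/377, sR=12/85; mL=-1974/32045, mR=-4812/32045; mL+mR=-18/85 → advance -1; mR−mL=-2838/32045 → turn -1·90°
n=6: pose=(0,-6,E); sL=30/229, sR=6/53; mL=-579/12137, mR=-1482/12137; mL+mR=-9/53 → advance -1; mR−mL=-903/12137 → turn -1·90°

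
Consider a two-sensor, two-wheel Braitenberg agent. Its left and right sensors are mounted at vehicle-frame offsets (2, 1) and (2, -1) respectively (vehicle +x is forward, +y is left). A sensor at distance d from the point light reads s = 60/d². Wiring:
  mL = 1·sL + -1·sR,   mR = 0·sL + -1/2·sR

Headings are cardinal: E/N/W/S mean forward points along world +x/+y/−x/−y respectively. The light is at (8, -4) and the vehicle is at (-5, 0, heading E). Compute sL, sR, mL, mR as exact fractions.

30/73 6/13 -48/949 -3/13

left sensor world pos  = (-3, 1); dL² = 146
right sensor world pos = (-3, -1); dR² = 130
sL = 60/146 = 30/73
sR = 60/130 = 6/13
mL = 1·sL + -1·sR = -48/949
mR = 0·sL + -1/2·sR = -3/13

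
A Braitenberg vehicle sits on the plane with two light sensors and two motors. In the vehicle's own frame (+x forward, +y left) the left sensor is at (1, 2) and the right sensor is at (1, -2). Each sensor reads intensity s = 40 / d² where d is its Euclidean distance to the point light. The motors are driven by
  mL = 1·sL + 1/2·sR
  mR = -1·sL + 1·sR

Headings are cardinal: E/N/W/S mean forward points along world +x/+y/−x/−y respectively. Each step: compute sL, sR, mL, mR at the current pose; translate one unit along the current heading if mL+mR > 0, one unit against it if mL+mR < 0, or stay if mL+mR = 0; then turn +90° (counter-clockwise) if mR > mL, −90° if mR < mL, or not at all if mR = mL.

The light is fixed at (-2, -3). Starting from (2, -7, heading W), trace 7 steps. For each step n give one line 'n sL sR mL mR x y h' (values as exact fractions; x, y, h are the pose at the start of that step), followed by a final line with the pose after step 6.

0 8/9 40/13 284/117 256/117 2 -7 W
1 4 20/17 78/17 -48/17 1 -7 N
2 40/17 40/41 1980/697 -960/697 1 -6 E
3 10/13 2 23/13 16/13 2 -6 S
4 8/9 40/13 284/117 256/117 2 -7 W
5 4 20/17 78/17 -48/17 1 -7 N
6 40/17 40/41 1980/697 -960/697 1 -6 E
final 2 -6 S

n=0: pose=(2,-7,W); sL=8/9, sR=40/13; mL=284/117, mR=256/117; mL+mR=60/13 → advance +1; mR−mL=-28/117 → turn -1·90°
n=1: pose=(1,-7,N); sL=4, sR=20/17; mL=78/17, mR=-48/17; mL+mR=30/17 → advance +1; mR−mL=-126/17 → turn -1·90°
n=2: pose=(1,-6,E); sL=40/17, sR=40/41; mL=1980/697, mR=-960/697; mL+mR=60/41 → advance +1; mR−mL=-2940/697 → turn -1·90°
n=3: pose=(2,-6,S); sL=10/13, sR=2; mL=23/13, mR=16/13; mL+mR=3 → advance +1; mR−mL=-7/13 → turn -1·90°
n=4: pose=(2,-7,W); sL=8/9, sR=40/13; mL=284/117, mR=256/117; mL+mR=60/13 → advance +1; mR−mL=-28/117 → turn -1·90°
n=5: pose=(1,-7,N); sL=4, sR=20/17; mL=78/17, mR=-48/17; mL+mR=30/17 → advance +1; mR−mL=-126/17 → turn -1·90°
n=6: pose=(1,-6,E); sL=40/17, sR=40/41; mL=1980/697, mR=-960/697; mL+mR=60/41 → advance +1; mR−mL=-2940/697 → turn -1·90°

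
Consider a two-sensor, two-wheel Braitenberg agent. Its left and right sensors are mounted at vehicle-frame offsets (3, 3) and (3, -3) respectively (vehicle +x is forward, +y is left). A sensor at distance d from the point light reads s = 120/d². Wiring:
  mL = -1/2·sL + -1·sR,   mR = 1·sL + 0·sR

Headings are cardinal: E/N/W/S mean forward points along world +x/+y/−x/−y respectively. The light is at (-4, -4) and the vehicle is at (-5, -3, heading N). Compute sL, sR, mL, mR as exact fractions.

15/4 6 -63/8 15/4

left sensor world pos  = (-8, 0); dL² = 32
right sensor world pos = (-2, 0); dR² = 20
sL = 120/32 = 15/4
sR = 120/20 = 6
mL = -1/2·sL + -1·sR = -63/8
mR = 1·sL + 0·sR = 15/4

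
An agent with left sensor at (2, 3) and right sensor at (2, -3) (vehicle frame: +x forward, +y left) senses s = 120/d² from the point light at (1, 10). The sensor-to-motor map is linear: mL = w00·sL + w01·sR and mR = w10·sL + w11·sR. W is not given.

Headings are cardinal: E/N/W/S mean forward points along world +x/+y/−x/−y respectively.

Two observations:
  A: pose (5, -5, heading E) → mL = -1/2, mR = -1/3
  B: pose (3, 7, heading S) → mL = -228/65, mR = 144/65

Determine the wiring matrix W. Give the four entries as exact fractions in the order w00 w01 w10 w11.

obs A: pose=(5,-5,E) → sL=2/3, sR=1/3, mL=-1/2, mR=-1/3
obs B: pose=(3,7,S) → sL=12/5, sR=60/13, mL=-228/65, mR=144/65
sensor matrix S = [[2/3, 1/3], [12/5, 60/13]]; det S = 148/65
solve [mL_A; mL_B] = S·[w00; w01] and [mR_A; mR_B] = S·[w10; w11]:
  w00 = -1/2, w01 = -1/2, w10 = -1, w11 = 1

-1/2 -1/2 -1 1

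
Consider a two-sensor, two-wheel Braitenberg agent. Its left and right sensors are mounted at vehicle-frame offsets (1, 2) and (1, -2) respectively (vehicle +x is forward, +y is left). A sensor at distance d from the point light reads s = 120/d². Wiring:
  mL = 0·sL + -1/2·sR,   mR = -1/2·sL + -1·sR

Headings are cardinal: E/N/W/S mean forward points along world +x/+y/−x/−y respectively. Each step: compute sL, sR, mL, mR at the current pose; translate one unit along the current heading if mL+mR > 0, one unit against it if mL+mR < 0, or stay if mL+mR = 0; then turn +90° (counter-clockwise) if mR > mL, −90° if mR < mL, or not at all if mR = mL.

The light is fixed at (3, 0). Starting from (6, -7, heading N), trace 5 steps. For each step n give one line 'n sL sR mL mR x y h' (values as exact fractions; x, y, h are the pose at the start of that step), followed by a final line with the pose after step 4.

n=0: pose=(6,-7,N); sL=120/37, sR=120/61; mL=-60/61, mR=-8100/2257; mL+mR=-10320/2257 → advance -1; mR−mL=-5880/2257 → turn -1·90°
n=1: pose=(6,-8,E); sL=30/13, sR=30/29; mL=-15/29, mR=-825/377; mL+mR=-1020/377 → advance -1; mR−mL=-630/377 → turn -1·90°
n=2: pose=(5,-8,S); sL=120/97, sR=40/27; mL=-20/27, mR=-5500/2619; mL+mR=-2480/873 → advance -1; mR−mL=-3560/2619 → turn -1·90°
n=3: pose=(5,-7,W); sL=60/41, sR=60/13; mL=-30/13, mR=-2850/533; mL+mR=-4080/533 → advance -1; mR−mL=-1620/533 → turn -1·90°
n=4: pose=(6,-7,N); sL=120/37, sR=120/61; mL=-60/61, mR=-8100/2257; mL+mR=-10320/2257 → advance -1; mR−mL=-5880/2257 → turn -1·90°

0 120/37 120/61 -60/61 -8100/2257 6 -7 N
1 30/13 30/29 -15/29 -825/377 6 -8 E
2 120/97 40/27 -20/27 -5500/2619 5 -8 S
3 60/41 60/13 -30/13 -2850/533 5 -7 W
4 120/37 120/61 -60/61 -8100/2257 6 -7 N
final 6 -8 E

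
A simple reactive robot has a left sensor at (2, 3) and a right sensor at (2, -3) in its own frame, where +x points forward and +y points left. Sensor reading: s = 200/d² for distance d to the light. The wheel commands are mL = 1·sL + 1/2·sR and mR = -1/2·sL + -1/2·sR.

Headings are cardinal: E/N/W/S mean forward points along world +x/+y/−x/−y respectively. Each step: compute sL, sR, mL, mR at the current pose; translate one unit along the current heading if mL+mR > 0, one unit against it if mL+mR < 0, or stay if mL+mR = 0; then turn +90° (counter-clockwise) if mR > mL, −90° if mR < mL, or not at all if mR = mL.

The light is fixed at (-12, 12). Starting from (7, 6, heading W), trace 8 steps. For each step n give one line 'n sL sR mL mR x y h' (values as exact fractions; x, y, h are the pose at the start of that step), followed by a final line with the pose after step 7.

0 20/37 100/149 4830/5513 -3340/5513 7 6 W
1 200/241 200/457 115500/110137 -69800/110137 6 6 N
2 50/101 25/58 8325/11716 -5425/11716 6 7 E
3 200/533 40/61 22860/32513 -16760/32513 7 7 S
4 20/37 100/149 4830/5513 -3340/5513 7 6 W
5 200/241 200/457 115500/110137 -69800/110137 6 6 N
6 50/101 25/58 8325/11716 -5425/11716 6 7 E
7 200/533 40/61 22860/32513 -16760/32513 7 7 S
final 7 6 W

n=0: pose=(7,6,W); sL=20/37, sR=100/149; mL=4830/5513, mR=-3340/5513; mL+mR=10/37 → advance +1; mR−mL=-8170/5513 → turn -1·90°
n=1: pose=(6,6,N); sL=200/241, sR=200/457; mL=115500/110137, mR=-69800/110137; mL+mR=100/241 → advance +1; mR−mL=-185300/110137 → turn -1·90°
n=2: pose=(6,7,E); sL=50/101, sR=25/58; mL=8325/11716, mR=-5425/11716; mL+mR=25/101 → advance +1; mR−mL=-6875/5858 → turn -1·90°
n=3: pose=(7,7,S); sL=200/533, sR=40/61; mL=22860/32513, mR=-16760/32513; mL+mR=100/533 → advance +1; mR−mL=-39620/32513 → turn -1·90°
n=4: pose=(7,6,W); sL=20/37, sR=100/149; mL=4830/5513, mR=-3340/5513; mL+mR=10/37 → advance +1; mR−mL=-8170/5513 → turn -1·90°
n=5: pose=(6,6,N); sL=200/241, sR=200/457; mL=115500/110137, mR=-69800/110137; mL+mR=100/241 → advance +1; mR−mL=-185300/110137 → turn -1·90°
n=6: pose=(6,7,E); sL=50/101, sR=25/58; mL=8325/11716, mR=-5425/11716; mL+mR=25/101 → advance +1; mR−mL=-6875/5858 → turn -1·90°
n=7: pose=(7,7,S); sL=200/533, sR=40/61; mL=22860/32513, mR=-16760/32513; mL+mR=100/533 → advance +1; mR−mL=-39620/32513 → turn -1·90°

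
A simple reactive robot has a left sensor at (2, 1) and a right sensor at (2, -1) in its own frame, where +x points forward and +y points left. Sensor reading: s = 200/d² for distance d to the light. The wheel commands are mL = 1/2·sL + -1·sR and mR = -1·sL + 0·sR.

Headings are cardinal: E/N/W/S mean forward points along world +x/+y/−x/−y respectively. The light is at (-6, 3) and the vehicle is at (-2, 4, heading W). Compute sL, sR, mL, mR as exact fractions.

50 25 0 -50

left sensor world pos  = (-4, 3); dL² = 4
right sensor world pos = (-4, 5); dR² = 8
sL = 200/4 = 50
sR = 200/8 = 25
mL = 1/2·sL + -1·sR = 0
mR = -1·sL + 0·sR = -50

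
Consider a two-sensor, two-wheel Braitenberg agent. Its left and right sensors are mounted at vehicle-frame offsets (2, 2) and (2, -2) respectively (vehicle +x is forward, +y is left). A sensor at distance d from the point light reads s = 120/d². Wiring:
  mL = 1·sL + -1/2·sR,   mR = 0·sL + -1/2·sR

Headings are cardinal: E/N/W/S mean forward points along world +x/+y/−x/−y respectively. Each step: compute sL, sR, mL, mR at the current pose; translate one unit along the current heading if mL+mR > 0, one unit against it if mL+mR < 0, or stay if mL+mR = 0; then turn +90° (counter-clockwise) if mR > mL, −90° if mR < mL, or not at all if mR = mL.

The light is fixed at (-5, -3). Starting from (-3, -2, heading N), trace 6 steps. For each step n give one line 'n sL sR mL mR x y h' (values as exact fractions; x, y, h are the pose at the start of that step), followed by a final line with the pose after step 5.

0 40/3 24/5 164/15 -12/5 -3 -2 N
1 15/4 15/2 0 -15/4 -3 -1 E
2 40/3 120 -140/3 -60 -4 -1 S
3 60 60/13 750/13 -30/13 -4 0 W
4 120/29 120/29 60/29 -60/29 -5 0 N
5 120/29 24 -228/29 -12 -5 0 E
final -6 0 S

n=0: pose=(-3,-2,N); sL=40/3, sR=24/5; mL=164/15, mR=-12/5; mL+mR=128/15 → advance +1; mR−mL=-40/3 → turn -1·90°
n=1: pose=(-3,-1,E); sL=15/4, sR=15/2; mL=0, mR=-15/4; mL+mR=-15/4 → advance -1; mR−mL=-15/4 → turn -1·90°
n=2: pose=(-4,-1,S); sL=40/3, sR=120; mL=-140/3, mR=-60; mL+mR=-320/3 → advance -1; mR−mL=-40/3 → turn -1·90°
n=3: pose=(-4,0,W); sL=60, sR=60/13; mL=750/13, mR=-30/13; mL+mR=720/13 → advance +1; mR−mL=-60 → turn -1·90°
n=4: pose=(-5,0,N); sL=120/29, sR=120/29; mL=60/29, mR=-60/29; mL+mR=0 → advance +0; mR−mL=-120/29 → turn -1·90°
n=5: pose=(-5,0,E); sL=120/29, sR=24; mL=-228/29, mR=-12; mL+mR=-576/29 → advance -1; mR−mL=-120/29 → turn -1·90°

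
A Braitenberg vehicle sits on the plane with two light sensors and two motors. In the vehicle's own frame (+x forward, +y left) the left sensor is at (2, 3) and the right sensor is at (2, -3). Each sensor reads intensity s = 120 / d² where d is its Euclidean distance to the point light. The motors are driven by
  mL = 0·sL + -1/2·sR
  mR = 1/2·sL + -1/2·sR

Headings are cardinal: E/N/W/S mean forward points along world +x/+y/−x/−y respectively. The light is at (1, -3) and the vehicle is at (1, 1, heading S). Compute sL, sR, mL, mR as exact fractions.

120/13 120/13 -60/13 0

left sensor world pos  = (4, -1); dL² = 13
right sensor world pos = (-2, -1); dR² = 13
sL = 120/13 = 120/13
sR = 120/13 = 120/13
mL = 0·sL + -1/2·sR = -60/13
mR = 1/2·sL + -1/2·sR = 0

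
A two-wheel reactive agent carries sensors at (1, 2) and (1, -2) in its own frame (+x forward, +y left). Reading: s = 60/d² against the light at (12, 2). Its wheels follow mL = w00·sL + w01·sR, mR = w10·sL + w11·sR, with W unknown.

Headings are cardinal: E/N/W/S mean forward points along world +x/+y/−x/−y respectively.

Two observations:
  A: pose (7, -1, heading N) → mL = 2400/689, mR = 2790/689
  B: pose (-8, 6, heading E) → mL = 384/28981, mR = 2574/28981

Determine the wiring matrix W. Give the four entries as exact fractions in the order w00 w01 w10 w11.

obs A: pose=(7,-1,N) → sL=60/53, sR=60/13, mL=2400/689, mR=2790/689
obs B: pose=(-8,6,E) → sL=60/397, sR=12/73, mL=384/28981, mR=2574/28981
sensor matrix S = [[60/53, 60/13], [60/397, 12/73]]; det S = -10212480/19967909
solve [mL_A; mL_B] = S·[w00; w01] and [mR_A; mR_B] = S·[w10; w11]:
  w00 = -1, w01 = 1, w10 = -1/2, w11 = 1

-1 1 -1/2 1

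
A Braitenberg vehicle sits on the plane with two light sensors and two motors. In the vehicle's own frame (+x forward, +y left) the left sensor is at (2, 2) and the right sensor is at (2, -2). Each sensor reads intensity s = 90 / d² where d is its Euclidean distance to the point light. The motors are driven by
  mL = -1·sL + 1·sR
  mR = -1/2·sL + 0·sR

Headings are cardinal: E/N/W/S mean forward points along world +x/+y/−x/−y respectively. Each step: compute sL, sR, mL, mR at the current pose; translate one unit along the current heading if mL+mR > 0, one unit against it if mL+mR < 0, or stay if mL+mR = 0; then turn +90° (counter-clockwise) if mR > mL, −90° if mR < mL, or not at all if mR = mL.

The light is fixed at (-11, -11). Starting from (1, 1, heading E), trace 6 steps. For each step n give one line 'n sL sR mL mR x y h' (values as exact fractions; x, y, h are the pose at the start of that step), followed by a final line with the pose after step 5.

0 45/196 45/148 135/1813 -45/392 1 1 E
1 90/269 90/181 7920/48689 -45/269 0 1 S
2 45/101 5/17 -260/1717 -45/202 0 2 W
3 18/65 90/421 -1728/27365 -9/65 1 2 N
4 45/196 45/148 135/1813 -45/392 1 1 E
5 90/269 90/181 7920/48689 -45/269 0 1 S
final 0 2 W

n=0: pose=(1,1,E); sL=45/196, sR=45/148; mL=135/1813, mR=-45/392; mL+mR=-585/14504 → advance -1; mR−mL=-2745/14504 → turn -1·90°
n=1: pose=(0,1,S); sL=90/269, sR=90/181; mL=7920/48689, mR=-45/269; mL+mR=-225/48689 → advance -1; mR−mL=-16065/48689 → turn -1·90°
n=2: pose=(0,2,W); sL=45/101, sR=5/17; mL=-260/1717, mR=-45/202; mL+mR=-1285/3434 → advance -1; mR−mL=-245/3434 → turn -1·90°
n=3: pose=(1,2,N); sL=18/65, sR=90/421; mL=-1728/27365, mR=-9/65; mL+mR=-5517/27365 → advance -1; mR−mL=-2061/27365 → turn -1·90°
n=4: pose=(1,1,E); sL=45/196, sR=45/148; mL=135/1813, mR=-45/392; mL+mR=-585/14504 → advance -1; mR−mL=-2745/14504 → turn -1·90°
n=5: pose=(0,1,S); sL=90/269, sR=90/181; mL=7920/48689, mR=-45/269; mL+mR=-225/48689 → advance -1; mR−mL=-16065/48689 → turn -1·90°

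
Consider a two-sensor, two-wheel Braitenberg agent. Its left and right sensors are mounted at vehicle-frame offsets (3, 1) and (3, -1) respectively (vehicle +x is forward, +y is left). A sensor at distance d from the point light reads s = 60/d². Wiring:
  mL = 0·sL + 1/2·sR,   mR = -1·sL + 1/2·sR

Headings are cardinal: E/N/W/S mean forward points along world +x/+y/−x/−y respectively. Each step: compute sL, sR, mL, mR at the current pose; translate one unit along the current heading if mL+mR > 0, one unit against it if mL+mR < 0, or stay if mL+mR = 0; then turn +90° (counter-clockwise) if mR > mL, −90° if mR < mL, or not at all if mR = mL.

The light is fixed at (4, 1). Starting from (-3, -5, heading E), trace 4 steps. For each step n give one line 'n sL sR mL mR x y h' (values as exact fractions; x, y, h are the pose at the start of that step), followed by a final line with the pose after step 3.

0 60/41 12/13 6/13 -534/533 -3 -5 E
1 6/13 10/27 5/27 -97/351 -4 -5 S
2 60/157 60/137 30/137 -3510/21509 -4 -4 W
3 15/26 15/17 15/34 -30/221 -5 -4 N
final -5 -3 E

n=0: pose=(-3,-5,E); sL=60/41, sR=12/13; mL=6/13, mR=-534/533; mL+mR=-288/533 → advance -1; mR−mL=-60/41 → turn -1·90°
n=1: pose=(-4,-5,S); sL=6/13, sR=10/27; mL=5/27, mR=-97/351; mL+mR=-32/351 → advance -1; mR−mL=-6/13 → turn -1·90°
n=2: pose=(-4,-4,W); sL=60/157, sR=60/137; mL=30/137, mR=-3510/21509; mL+mR=1200/21509 → advance +1; mR−mL=-60/157 → turn -1·90°
n=3: pose=(-5,-4,N); sL=15/26, sR=15/17; mL=15/34, mR=-30/221; mL+mR=135/442 → advance +1; mR−mL=-15/26 → turn -1·90°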